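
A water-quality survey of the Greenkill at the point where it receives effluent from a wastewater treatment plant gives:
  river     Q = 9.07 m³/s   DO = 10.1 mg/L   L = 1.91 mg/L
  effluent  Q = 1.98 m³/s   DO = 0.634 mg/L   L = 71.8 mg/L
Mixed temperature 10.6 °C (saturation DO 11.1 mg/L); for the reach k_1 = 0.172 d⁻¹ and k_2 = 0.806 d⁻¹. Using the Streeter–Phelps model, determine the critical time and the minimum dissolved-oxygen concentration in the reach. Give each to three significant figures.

Mixed DO = (9.07×10.1 + 1.98×0.634)/(9.07+1.98) = 92.86/11.05 = 8.404 mg/L.
Mixed L₀ = (9.07×1.91 + 1.98×71.8)/(11.05) = 159.5/11.05 = 14.43 mg/L.
Initial deficit D₀ = C_s − DO₀ = 11.1 − 8.404 = 2.696 mg/L.
t_c = (1/0.6340) ln[(0.806/0.172)(1 − 2.696×0.6340/(0.172×14.43))] = 1.577 × ln(1.459) = 0.5963 d.
D_c = (0.172/0.806) × 14.43 × e^(−0.172×0.5963) = 0.2134 × 14.43 × 0.9025 = 2.780 mg/L.
Minimum DO = 11.1 − 2.780 = 8.320 mg/L.

t_c ≈ 0.596 d; minimum DO ≈ 8.32 mg/L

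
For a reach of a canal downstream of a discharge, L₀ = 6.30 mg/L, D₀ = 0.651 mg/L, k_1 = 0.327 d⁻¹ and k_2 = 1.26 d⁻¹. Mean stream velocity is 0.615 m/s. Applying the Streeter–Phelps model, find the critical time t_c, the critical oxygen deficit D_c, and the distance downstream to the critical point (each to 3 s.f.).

t_c ≈ 1.07 d; D_c ≈ 1.15 mg/L; x_c ≈ 56.9 km

At the critical point dD/dt = 0, so k_1 L₀ e^(−k_1 t) = k_2 D. Substituting D(t) from the Streeter–Phelps equation and solving for t gives
t_c = ln[(k_2/k_1)(1 − D₀(k_2−k_1)/(k_1 L₀))] / (k_2−k_1).
Here k_2−k_1 = 0.9330 d⁻¹ and 1 − D₀(k_2−k_1)/(k_1 L₀) = 1 − 0.651×0.9330/(0.327×6.30) = 0.7052, so
t_c = ln(3.853 × 0.7052) / 0.9330 = 0.9996 / 0.9330 = 1.071 d.
L(t_c) = L₀ e^(−k_1 t_c) = 6.30 × 0.7045 = 4.438 mg/L, and at the critical point k_2 D_c = k_1 L, so D_c = (0.327/1.26) × 4.438 = 1.152 mg/L.
x_c = v t_c = 0.615 m/s × 1.071 d × 86400 s/d = 56930 m ≈ 56.9 km.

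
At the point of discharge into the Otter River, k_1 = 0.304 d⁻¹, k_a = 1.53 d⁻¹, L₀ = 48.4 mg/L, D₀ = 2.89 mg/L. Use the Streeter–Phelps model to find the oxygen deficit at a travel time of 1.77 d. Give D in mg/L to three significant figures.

k_1 L₀/(k_a−k_1) = 0.304×48.4/(1.53−0.304) = 14.71/1.226 = 12.00 mg/L.
e^(−k_1 t) = e^(−0.304×1.770) = 0.5839; e^(−k_a t) = e^(−1.53×1.770) = 0.06666.
D = 12.00 × (0.5839 − 0.06666) + 2.89 × 0.06666 = 6.207 + 0.1927 = 6.400 mg/L.

D ≈ 6.40 mg/L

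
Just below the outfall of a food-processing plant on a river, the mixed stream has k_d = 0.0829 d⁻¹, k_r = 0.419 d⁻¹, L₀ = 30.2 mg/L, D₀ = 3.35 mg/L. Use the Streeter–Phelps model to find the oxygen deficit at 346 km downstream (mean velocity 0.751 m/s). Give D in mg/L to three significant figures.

D ≈ 4.35 mg/L

Travel time t = x/v = 346 km / (0.751 m/s) = 346000 m / 0.751 m/s = 460700 s = 5.332 d.
k_d L₀/(k_r−k_d) = 0.0829×30.2/(0.419−0.0829) = 2.504/0.3361 = 7.449 mg/L.
e^(−k_d t) = e^(−0.0829×5.332) = 0.6427; e^(−k_r t) = e^(−0.419×5.332) = 0.1071.
D = 7.449 × (0.6427 − 0.1071) + 3.35 × 0.1071 = 3.990 + 0.3587 = 4.349 mg/L.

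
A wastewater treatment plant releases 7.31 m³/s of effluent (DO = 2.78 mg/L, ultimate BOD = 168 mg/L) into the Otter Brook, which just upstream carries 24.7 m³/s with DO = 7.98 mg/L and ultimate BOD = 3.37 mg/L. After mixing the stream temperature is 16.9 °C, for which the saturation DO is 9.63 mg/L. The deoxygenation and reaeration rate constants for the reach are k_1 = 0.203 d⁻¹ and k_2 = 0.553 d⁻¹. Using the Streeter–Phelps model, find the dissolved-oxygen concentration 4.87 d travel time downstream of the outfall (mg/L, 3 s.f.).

DO ≈ 2.20 mg/L

Mixed DO = (24.7×7.98 + 7.31×2.78)/(24.7+7.31) = 217.4/32.01 = 6.792 mg/L.
Mixed L₀ = (24.7×3.37 + 7.31×168)/(32.01) = 1311/32.01 = 40.97 mg/L.
Initial deficit D₀ = C_s − DO₀ = 9.63 − 6.792 = 2.838 mg/L.
D(4.87) = [0.203×40.97/(0.553−0.203)](e^(−0.203×4.87) − e^(−0.553×4.87)) + 2.838 e^(−0.553×4.87)
= 23.76 × (0.3721 − 0.06767) + 2.838 × 0.06767 = 7.425 mg/L.
DO = 9.63 − 7.425 = 2.205 mg/L.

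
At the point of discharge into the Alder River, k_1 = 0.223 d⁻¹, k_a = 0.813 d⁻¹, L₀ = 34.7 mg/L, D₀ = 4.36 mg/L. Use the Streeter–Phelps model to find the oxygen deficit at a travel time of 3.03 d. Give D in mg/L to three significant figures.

k_1 L₀/(k_a−k_1) = 0.223×34.7/(0.813−0.223) = 7.738/0.5900 = 13.12 mg/L.
e^(−k_1 t) = e^(−0.223×3.030) = 0.5088; e^(−k_a t) = e^(−0.813×3.030) = 0.08515.
D = 13.12 × (0.5088 − 0.08515) + 4.36 × 0.08515 = 5.556 + 0.3712 = 5.928 mg/L.

D ≈ 5.93 mg/L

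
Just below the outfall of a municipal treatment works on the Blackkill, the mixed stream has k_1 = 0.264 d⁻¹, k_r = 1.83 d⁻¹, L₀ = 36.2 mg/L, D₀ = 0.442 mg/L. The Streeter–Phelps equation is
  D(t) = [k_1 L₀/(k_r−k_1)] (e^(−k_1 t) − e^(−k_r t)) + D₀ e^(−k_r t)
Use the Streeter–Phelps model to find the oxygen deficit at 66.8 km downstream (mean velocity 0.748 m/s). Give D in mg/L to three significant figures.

D ≈ 3.79 mg/L

Travel time t = x/v = 66.8 km / (0.748 m/s) = 66800 m / 0.748 m/s = 89300 s = 1.034 d.
k_1 L₀/(k_r−k_1) = 0.264×36.2/(1.83−0.264) = 9.557/1.566 = 6.103 mg/L.
e^(−k_1 t) = e^(−0.264×1.034) = 0.7612; e^(−k_r t) = e^(−1.83×1.034) = 0.1508.
D = 6.103 × (0.7612 − 0.1508) + 0.442 × 0.1508 = 3.725 + 0.06667 = 3.791 mg/L.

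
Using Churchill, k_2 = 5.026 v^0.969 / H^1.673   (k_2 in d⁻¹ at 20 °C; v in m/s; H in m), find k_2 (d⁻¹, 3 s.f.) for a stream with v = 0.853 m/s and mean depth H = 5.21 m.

k_2 = 5.026 × 0.853^0.969 / 5.21^1.673 = 5.026 × 0.8572 / 15.82 = 0.2723 d⁻¹.

k_2 ≈ 0.272 d⁻¹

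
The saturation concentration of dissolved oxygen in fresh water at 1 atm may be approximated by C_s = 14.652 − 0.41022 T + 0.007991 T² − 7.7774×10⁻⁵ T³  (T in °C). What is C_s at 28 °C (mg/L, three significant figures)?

C_s ≈ 7.72 mg/L

C_s = 14.652 − 0.41022×28 + 0.007991×28² − 7.7774×10⁻⁵×28³ = 7.723 mg/L.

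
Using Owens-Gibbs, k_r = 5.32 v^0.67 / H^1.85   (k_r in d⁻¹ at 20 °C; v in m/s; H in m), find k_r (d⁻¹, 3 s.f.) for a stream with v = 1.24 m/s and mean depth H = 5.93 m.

k_r ≈ 0.228 d⁻¹

k_r = 5.32 × 1.24^0.67 / 5.93^1.85 = 5.32 × 1.155 / 26.92 = 0.2282 d⁻¹.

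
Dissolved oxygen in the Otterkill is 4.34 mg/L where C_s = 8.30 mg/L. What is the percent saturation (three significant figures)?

52.3 % saturation

% saturation = C/C_s × 100 = 4.34/8.30 × 100 = 52.3 %.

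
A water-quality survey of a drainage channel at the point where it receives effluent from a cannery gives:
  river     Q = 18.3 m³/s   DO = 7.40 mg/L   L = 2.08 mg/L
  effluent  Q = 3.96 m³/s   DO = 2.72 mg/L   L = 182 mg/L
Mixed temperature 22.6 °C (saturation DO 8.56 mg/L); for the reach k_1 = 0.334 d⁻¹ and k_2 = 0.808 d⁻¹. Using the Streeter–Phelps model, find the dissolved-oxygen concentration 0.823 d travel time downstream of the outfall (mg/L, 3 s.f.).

Mixed DO = (18.3×7.40 + 3.96×2.72)/(18.3+3.96) = 146.2/22.26 = 6.567 mg/L.
Mixed L₀ = (18.3×2.08 + 3.96×182)/(22.26) = 758.8/22.26 = 34.09 mg/L.
Initial deficit D₀ = C_s − DO₀ = 8.56 − 6.567 = 1.993 mg/L.
D(0.823) = [0.334×34.09/(0.808−0.334)](e^(−0.334×0.823) − e^(−0.808×0.823)) + 1.993 e^(−0.808×0.823)
= 24.02 × (0.7597 − 0.5143) + 1.993 × 0.5143 = 6.919 mg/L.
DO = 8.56 − 6.919 = 1.641 mg/L.

DO ≈ 1.64 mg/L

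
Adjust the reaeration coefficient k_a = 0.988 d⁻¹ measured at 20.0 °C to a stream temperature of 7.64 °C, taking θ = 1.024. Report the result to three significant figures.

k_a ≈ 0.737 d⁻¹

k_a(T₂) = k_a(T₁) · θ^(T₂−T₁) = 0.988 × 1.024^(7.64−20.0)
= 0.988 × 1.024^-12.4 = 0.988 × 0.7459 = 0.7370 d⁻¹.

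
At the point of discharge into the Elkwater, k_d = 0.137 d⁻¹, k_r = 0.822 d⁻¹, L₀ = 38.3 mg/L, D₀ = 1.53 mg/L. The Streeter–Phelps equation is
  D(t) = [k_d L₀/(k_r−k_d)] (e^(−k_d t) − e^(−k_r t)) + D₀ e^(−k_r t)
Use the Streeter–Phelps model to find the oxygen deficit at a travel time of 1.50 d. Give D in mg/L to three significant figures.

k_d L₀/(k_r−k_d) = 0.137×38.3/(0.822−0.137) = 5.247/0.6850 = 7.660 mg/L.
e^(−k_d t) = e^(−0.137×1.500) = 0.8142; e^(−k_r t) = e^(−0.822×1.500) = 0.2914.
D = 7.660 × (0.8142 − 0.2914) + 1.53 × 0.2914 = 4.005 + 0.4459 = 4.451 mg/L.

D ≈ 4.45 mg/L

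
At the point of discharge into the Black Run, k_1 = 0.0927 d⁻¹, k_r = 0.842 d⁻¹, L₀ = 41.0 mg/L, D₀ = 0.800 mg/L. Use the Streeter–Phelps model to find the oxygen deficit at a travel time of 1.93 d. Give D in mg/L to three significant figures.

D ≈ 3.40 mg/L

k_1 L₀/(k_r−k_1) = 0.0927×41.0/(0.842−0.0927) = 3.801/0.7493 = 5.072 mg/L.
e^(−k_1 t) = e^(−0.0927×1.930) = 0.8362; e^(−k_r t) = e^(−0.842×1.930) = 0.1969.
D = 5.072 × (0.8362 − 0.1969) + 0.800 × 0.1969 = 3.243 + 0.1575 = 3.400 mg/L.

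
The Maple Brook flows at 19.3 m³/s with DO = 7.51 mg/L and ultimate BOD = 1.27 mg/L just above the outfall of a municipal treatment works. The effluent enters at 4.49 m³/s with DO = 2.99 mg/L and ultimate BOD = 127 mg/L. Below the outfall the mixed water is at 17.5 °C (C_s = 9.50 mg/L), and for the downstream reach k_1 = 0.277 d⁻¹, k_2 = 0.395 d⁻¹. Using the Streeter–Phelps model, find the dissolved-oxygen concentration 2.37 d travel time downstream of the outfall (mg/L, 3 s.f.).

DO ≈ 0.959 mg/L

Mixed DO = (19.3×7.51 + 4.49×2.99)/(19.3+4.49) = 158.4/23.79 = 6.657 mg/L.
Mixed L₀ = (19.3×1.27 + 4.49×127)/(23.79) = 594.7/23.79 = 25.00 mg/L.
Initial deficit D₀ = C_s − DO₀ = 9.50 − 6.657 = 2.843 mg/L.
D(2.37) = [0.277×25.00/(0.395−0.277)](e^(−0.277×2.37) − e^(−0.395×2.37)) + 2.843 e^(−0.395×2.37)
= 58.69 × (0.5187 − 0.3921) + 2.843 × 0.3921 = 8.541 mg/L.
DO = 9.50 − 8.541 = 0.9594 mg/L.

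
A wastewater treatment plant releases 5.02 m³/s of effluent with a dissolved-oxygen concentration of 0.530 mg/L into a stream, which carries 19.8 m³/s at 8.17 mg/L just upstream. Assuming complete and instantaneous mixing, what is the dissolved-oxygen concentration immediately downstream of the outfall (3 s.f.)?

Flow-weighted mixing: C = (Q_r C_r + Q_w C_w)/(Q_r + Q_w)
= (19.8×8.17 + 5.02×0.530)/(19.8 + 5.02) = 164.4/24.82 = 6.625 mg/L.

6.62 mg/L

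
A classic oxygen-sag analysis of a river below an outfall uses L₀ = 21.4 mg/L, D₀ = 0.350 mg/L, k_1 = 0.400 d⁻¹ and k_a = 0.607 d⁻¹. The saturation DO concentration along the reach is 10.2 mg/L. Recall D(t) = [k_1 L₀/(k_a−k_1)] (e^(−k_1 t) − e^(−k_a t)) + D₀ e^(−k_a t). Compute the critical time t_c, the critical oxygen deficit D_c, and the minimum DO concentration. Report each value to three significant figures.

t_c ≈ 1.97 d; D_c ≈ 6.40 mg/L; min DO ≈ 3.80 mg/L

t_c = [1/(k_a−k_1)] ln[(k_a/k_1)(1 − D₀(k_a−k_1)/(k_1 L₀))]
= [1/(0.607−0.400)] ln[(0.607/0.400)(1 − 0.350×0.2070/(0.400×21.4))]
= (1/0.2070) ln[1.517 × 0.9915] = 4.831 × ln(1.505) = 4.831 × 0.4086 = 1.974 d.
L(t_c) = L₀ e^(−k_1 t_c) = 21.4 × 0.4541 = 9.717 mg/L, and at the critical point k_a D_c = k_1 L, so D_c = (0.400/0.607) × 9.717 = 6.403 mg/L.
Minimum DO = C_s − D_c = 10.2 − 6.403 = 3.797 mg/L.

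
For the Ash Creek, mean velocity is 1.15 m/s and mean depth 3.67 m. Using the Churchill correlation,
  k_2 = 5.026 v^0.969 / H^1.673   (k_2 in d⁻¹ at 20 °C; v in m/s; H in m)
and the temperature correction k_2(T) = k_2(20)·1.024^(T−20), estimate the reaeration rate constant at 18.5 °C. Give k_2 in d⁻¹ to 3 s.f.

k_2(20) = 5.026 × 1.15^0.969 / 3.67^1.673 = 5.026 × 1.145 / 8.804 = 0.6537 d⁻¹.
k_2(18.5) = 0.6537 × 1.024^(18.5−20) = 0.6537 × 0.9651 = 0.6308 d⁻¹.

k_2 ≈ 0.631 d⁻¹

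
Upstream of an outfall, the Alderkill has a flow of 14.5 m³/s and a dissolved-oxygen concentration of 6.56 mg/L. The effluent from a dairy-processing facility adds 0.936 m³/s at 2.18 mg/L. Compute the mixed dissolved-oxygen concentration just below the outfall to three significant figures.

6.29 mg/L

Flow-weighted mixing: C = (Q_r C_r + Q_w C_w)/(Q_r + Q_w)
= (14.5×6.56 + 0.936×2.18)/(14.5 + 0.936) = 97.16/15.44 = 6.294 mg/L.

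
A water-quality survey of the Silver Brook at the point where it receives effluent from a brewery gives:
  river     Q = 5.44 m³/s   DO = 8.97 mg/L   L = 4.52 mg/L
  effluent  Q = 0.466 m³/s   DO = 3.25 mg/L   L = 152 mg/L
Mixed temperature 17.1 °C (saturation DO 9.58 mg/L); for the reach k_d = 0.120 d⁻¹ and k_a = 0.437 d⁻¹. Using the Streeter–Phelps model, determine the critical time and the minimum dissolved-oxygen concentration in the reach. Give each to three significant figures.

t_c ≈ 3.48 d; minimum DO ≈ 6.66 mg/L

Mixed DO = (5.44×8.97 + 0.466×3.25)/(5.44+0.466) = 50.31/5.906 = 8.519 mg/L.
Mixed L₀ = (5.44×4.52 + 0.466×152)/(5.906) = 95.42/5.906 = 16.16 mg/L.
Initial deficit D₀ = C_s − DO₀ = 9.58 − 8.519 = 1.061 mg/L.
t_c = (1/0.3170) ln[(0.437/0.120)(1 − 1.061×0.3170/(0.120×16.16))] = 3.155 × ln(3.010) = 3.476 d.
D_c = (0.120/0.437) × 16.16 × e^(−0.120×3.476) = 0.2746 × 16.16 × 0.6590 = 2.924 mg/L.
Minimum DO = 9.58 − 2.924 = 6.656 mg/L.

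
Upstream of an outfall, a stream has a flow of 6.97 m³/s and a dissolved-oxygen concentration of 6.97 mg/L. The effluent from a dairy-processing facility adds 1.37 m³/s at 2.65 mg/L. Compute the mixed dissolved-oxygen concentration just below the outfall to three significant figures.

Flow-weighted mixing: C = (Q_r C_r + Q_w C_w)/(Q_r + Q_w)
= (6.97×6.97 + 1.37×2.65)/(6.97 + 1.37) = 52.21/8.340 = 6.260 mg/L.

6.26 mg/L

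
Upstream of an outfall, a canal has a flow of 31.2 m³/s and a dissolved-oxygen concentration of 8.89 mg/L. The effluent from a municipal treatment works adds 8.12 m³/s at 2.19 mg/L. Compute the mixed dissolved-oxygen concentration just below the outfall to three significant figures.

Flow-weighted mixing: C = (Q_r C_r + Q_w C_w)/(Q_r + Q_w)
= (31.2×8.89 + 8.12×2.19)/(31.2 + 8.12) = 295.2/39.32 = 7.506 mg/L.

7.51 mg/L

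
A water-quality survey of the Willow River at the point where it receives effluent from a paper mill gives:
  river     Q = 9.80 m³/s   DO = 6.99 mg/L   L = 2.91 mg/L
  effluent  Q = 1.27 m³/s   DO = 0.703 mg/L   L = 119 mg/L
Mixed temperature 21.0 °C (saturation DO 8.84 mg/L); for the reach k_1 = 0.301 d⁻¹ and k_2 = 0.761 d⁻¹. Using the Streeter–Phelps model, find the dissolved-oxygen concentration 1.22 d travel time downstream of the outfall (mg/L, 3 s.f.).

DO ≈ 4.66 mg/L

Mixed DO = (9.80×6.99 + 1.27×0.703)/(9.80+1.27) = 69.39/11.07 = 6.269 mg/L.
Mixed L₀ = (9.80×2.91 + 1.27×119)/(11.07) = 179.6/11.07 = 16.23 mg/L.
Initial deficit D₀ = C_s − DO₀ = 8.84 − 6.269 = 2.571 mg/L.
D(1.22) = [0.301×16.23/(0.761−0.301)](e^(−0.301×1.22) − e^(−0.761×1.22)) + 2.571 e^(−0.761×1.22)
= 10.62 × (0.6927 − 0.3952) + 2.571 × 0.3952 = 4.175 mg/L.
DO = 8.84 − 4.175 = 4.665 mg/L.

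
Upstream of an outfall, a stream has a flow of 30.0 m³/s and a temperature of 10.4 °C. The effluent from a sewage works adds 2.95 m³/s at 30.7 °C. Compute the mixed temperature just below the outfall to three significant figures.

Flow-weighted mixing: C = (Q_r C_r + Q_w C_w)/(Q_r + Q_w)
= (30.0×10.4 + 2.95×30.7)/(30.0 + 2.95) = 402.6/32.95 = 12.22 °C.

12.2 °C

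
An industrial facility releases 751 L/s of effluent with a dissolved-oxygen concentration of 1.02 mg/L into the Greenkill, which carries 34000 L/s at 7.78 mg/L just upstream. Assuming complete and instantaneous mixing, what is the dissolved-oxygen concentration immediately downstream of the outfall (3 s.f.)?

Flow-weighted mixing: C = (Q_r C_r + Q_w C_w)/(Q_r + Q_w)
= (34000×7.78 + 751×1.02)/(34000 + 751) = 265300/34750 = 7.634 mg/L.

7.63 mg/L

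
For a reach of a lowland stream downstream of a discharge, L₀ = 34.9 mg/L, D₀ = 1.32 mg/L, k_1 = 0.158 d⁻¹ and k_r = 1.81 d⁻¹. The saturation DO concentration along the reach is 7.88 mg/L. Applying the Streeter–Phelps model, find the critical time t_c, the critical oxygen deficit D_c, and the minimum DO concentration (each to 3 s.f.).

t_c ≈ 1.17 d; D_c ≈ 2.53 mg/L; min DO ≈ 5.35 mg/L

At the critical point dD/dt = 0, so k_1 L₀ e^(−k_1 t) = k_r D. Substituting D(t) from the Streeter–Phelps equation and solving for t gives
t_c = ln[(k_r/k_1)(1 − D₀(k_r−k_1)/(k_1 L₀))] / (k_r−k_1).
Here k_r−k_1 = 1.652 d⁻¹ and 1 − D₀(k_r−k_1)/(k_1 L₀) = 1 − 1.32×1.652/(0.158×34.9) = 0.6045, so
t_c = ln(11.46 × 0.6045) / 1.652 = 1.935 / 1.652 = 1.171 d.
D_c = (k_1/k_r) L₀ e^(−k_1 t_c) = (0.158/1.81) × 34.9 × e^(−0.158×1.171) = 0.08729 × 34.9 × 0.8310 = 2.532 mg/L.
Minimum DO = C_s − D_c = 7.88 − 2.532 = 5.348 mg/L.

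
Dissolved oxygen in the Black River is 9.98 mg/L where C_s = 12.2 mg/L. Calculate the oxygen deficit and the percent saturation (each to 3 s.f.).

D ≈ 2.22 mg/L; 81.8 % saturation

D = C_s − C = 12.2 − 9.98 = 2.22 mg/L.
% saturation = 9.98/12.2 × 100 = 81.8 %.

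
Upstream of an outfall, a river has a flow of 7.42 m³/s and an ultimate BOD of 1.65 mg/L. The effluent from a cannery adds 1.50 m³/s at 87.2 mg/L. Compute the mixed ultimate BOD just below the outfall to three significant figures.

16.0 mg/L

Flow-weighted mixing: C = (Q_r C_r + Q_w C_w)/(Q_r + Q_w)
= (7.42×1.65 + 1.50×87.2)/(7.42 + 1.50) = 143.0/8.920 = 16.04 mg/L.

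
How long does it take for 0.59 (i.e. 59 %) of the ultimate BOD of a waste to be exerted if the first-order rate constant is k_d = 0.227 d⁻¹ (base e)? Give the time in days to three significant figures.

t ≈ 3.93 d

y/L₀ = 1 − e^(−k_d t) = 0.59 ⇒ e^(−k_d t) = 0.410
t = −ln(0.410) / 0.227 = 0.8916 / 0.227 = 3.928 d.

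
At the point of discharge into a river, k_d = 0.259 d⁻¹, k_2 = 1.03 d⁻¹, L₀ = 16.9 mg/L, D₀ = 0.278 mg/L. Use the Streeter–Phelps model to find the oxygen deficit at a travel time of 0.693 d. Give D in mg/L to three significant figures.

D ≈ 2.10 mg/L

k_d L₀/(k_2−k_d) = 0.259×16.9/(1.03−0.259) = 4.377/0.7710 = 5.677 mg/L.
e^(−k_d t) = e^(−0.259×0.6930) = 0.8357; e^(−k_2 t) = e^(−1.03×0.6930) = 0.4898.
D = 5.677 × (0.8357 − 0.4898) + 0.278 × 0.4898 = 1.964 + 0.1362 = 2.100 mg/L.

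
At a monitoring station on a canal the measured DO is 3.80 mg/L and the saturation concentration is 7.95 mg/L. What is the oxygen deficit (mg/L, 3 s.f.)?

D = C_s − C = 7.95 − 3.80 = 4.15 mg/L.

D ≈ 4.15 mg/L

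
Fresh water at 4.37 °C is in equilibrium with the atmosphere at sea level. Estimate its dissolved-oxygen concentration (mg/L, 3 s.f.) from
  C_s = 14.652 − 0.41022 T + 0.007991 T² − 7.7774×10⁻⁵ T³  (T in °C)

C_s = 14.652 − 0.41022×4.37 + 0.007991×4.37² − 7.7774×10⁻⁵×4.37³ = 13.01 mg/L.

C_s ≈ 13.0 mg/L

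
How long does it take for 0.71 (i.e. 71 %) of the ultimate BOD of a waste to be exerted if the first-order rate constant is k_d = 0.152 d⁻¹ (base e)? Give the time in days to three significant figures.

y/L₀ = 1 − e^(−k_d t) = 0.71 ⇒ e^(−k_d t) = 0.290
t = −ln(0.290) / 0.152 = 1.238 / 0.152 = 8.144 d.

t ≈ 8.14 d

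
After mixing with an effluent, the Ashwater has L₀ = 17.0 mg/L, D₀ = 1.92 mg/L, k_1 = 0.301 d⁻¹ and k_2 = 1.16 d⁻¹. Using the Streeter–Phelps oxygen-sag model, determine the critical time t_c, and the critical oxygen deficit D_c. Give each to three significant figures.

t_c ≈ 1.12 d; D_c ≈ 3.15 mg/L

With k_2/k_1 = 3.854 and 1 − D₀(k_2−k_1)/(k_1 L₀) = 0.6777,
t_c = ln(3.854 × 0.6777) / (1.16 − 0.301) = ln(2.612) / 0.8590 = 0.9600/0.8590 = 1.118 d.
L(t_c) = L₀ e^(−k_1 t_c) = 17.0 × 0.7143 = 12.14 mg/L, and at the critical point k_2 D_c = k_1 L, so D_c = (0.301/1.16) × 12.14 = 3.151 mg/L.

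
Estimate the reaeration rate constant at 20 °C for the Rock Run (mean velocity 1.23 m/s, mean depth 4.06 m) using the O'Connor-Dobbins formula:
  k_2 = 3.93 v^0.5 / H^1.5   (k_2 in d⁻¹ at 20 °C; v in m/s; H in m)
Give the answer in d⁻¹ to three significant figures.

k_2 = 3.93 × 1.23^0.5 / 4.06^1.5 = 3.93 × 1.109 / 8.181 = 0.5328 d⁻¹.

k_2 ≈ 0.533 d⁻¹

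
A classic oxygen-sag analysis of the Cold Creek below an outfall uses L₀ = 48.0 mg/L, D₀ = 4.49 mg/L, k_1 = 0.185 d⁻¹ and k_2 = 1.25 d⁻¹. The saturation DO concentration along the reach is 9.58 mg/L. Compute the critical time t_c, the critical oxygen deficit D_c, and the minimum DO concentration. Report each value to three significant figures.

t_c ≈ 1.07 d; D_c ≈ 5.83 mg/L; min DO ≈ 3.75 mg/L

At the critical point dD/dt = 0, so k_1 L₀ e^(−k_1 t) = k_2 D. Substituting D(t) from the Streeter–Phelps equation and solving for t gives
t_c = ln[(k_2/k_1)(1 − D₀(k_2−k_1)/(k_1 L₀))] / (k_2−k_1).
Here k_2−k_1 = 1.065 d⁻¹ and 1 − D₀(k_2−k_1)/(k_1 L₀) = 1 − 4.49×1.065/(0.185×48.0) = 0.4615, so
t_c = ln(6.757 × 0.4615) / 1.065 = 1.137 / 1.065 = 1.068 d.
L(t_c) = L₀ e^(−k_1 t_c) = 48.0 × 0.8207 = 39.40 mg/L, and at the critical point k_2 D_c = k_1 L, so D_c = (0.185/1.25) × 39.40 = 5.831 mg/L.
Minimum DO = C_s − D_c = 9.58 − 5.831 = 3.749 mg/L.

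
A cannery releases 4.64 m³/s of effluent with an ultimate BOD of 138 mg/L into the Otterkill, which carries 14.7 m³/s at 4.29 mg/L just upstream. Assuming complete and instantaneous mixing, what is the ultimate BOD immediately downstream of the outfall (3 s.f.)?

36.4 mg/L

Flow-weighted mixing: C = (Q_r C_r + Q_w C_w)/(Q_r + Q_w)
= (14.7×4.29 + 4.64×138)/(14.7 + 4.64) = 703.4/19.34 = 36.37 mg/L.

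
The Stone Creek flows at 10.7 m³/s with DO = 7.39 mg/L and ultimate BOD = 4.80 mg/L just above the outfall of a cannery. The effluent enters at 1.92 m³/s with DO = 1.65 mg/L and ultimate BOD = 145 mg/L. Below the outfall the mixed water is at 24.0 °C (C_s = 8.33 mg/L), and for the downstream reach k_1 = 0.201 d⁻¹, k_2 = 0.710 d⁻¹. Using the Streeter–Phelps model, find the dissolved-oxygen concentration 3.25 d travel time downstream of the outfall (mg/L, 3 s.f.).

DO ≈ 3.81 mg/L

Mixed DO = (10.7×7.39 + 1.92×1.65)/(10.7+1.92) = 82.24/12.62 = 6.517 mg/L.
Mixed L₀ = (10.7×4.80 + 1.92×145)/(12.62) = 329.8/12.62 = 26.13 mg/L.
Initial deficit D₀ = C_s − DO₀ = 8.33 − 6.517 = 1.813 mg/L.
D(3.25) = [0.201×26.13/(0.710−0.201)](e^(−0.201×3.25) − e^(−0.710×3.25)) + 1.813 e^(−0.710×3.25)
= 10.32 × (0.5204 − 0.09951) + 1.813 × 0.09951 = 4.523 mg/L.
DO = 8.33 − 4.523 = 3.807 mg/L.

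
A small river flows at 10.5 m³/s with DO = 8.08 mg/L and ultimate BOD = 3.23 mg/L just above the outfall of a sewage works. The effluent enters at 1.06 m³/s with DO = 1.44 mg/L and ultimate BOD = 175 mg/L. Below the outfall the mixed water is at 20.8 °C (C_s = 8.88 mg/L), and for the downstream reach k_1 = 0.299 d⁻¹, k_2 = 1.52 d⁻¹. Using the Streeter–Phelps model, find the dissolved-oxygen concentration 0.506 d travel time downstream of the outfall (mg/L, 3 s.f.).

Mixed DO = (10.5×8.08 + 1.06×1.44)/(10.5+1.06) = 86.37/11.56 = 7.471 mg/L.
Mixed L₀ = (10.5×3.23 + 1.06×175)/(11.56) = 219.4/11.56 = 18.98 mg/L.
Initial deficit D₀ = C_s − DO₀ = 8.88 − 7.471 = 1.409 mg/L.
D(0.506) = [0.299×18.98/(1.52−0.299)](e^(−0.299×0.506) − e^(−1.52×0.506)) + 1.409 e^(−1.52×0.506)
= 4.648 × (0.8596 − 0.4634) + 1.409 × 0.4634 = 2.494 mg/L.
DO = 8.88 − 2.494 = 6.386 mg/L.

DO ≈ 6.39 mg/L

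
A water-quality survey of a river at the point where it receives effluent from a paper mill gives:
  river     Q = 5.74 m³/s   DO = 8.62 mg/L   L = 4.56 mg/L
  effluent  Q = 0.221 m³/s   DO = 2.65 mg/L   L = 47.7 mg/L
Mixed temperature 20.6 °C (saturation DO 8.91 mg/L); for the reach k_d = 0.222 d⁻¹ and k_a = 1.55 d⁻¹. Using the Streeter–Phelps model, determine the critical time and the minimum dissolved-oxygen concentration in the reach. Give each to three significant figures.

Mixed DO = (5.74×8.62 + 0.221×2.65)/(5.74+0.221) = 50.06/5.961 = 8.399 mg/L.
Mixed L₀ = (5.74×4.56 + 0.221×47.7)/(5.961) = 36.72/5.961 = 6.159 mg/L.
Initial deficit D₀ = C_s − DO₀ = 8.91 − 8.399 = 0.5113 mg/L.
t_c = (1/1.328) ln[(1.55/0.222)(1 − 0.5113×1.328/(0.222×6.159))] = 0.7530 × ln(3.515) = 0.9465 d.
D_c = (0.222/1.55) × 6.159 × e^(−0.222×0.9465) = 0.1432 × 6.159 × 0.8105 = 0.7150 mg/L.
Minimum DO = 8.91 − 0.7150 = 8.195 mg/L.

t_c ≈ 0.946 d; minimum DO ≈ 8.20 mg/L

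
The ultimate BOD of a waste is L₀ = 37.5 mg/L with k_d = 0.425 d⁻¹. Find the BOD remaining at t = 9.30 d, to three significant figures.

L_t = L₀ e^(−k_d t) = 37.5 × e^(−0.425×9.30) = 37.5 × 0.01921 = 0.7202 mg/L.

L ≈ 0.720 mg/L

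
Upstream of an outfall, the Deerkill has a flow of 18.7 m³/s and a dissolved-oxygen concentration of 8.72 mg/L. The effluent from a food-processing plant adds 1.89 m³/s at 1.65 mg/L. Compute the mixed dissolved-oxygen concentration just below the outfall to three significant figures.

Flow-weighted mixing: C = (Q_r C_r + Q_w C_w)/(Q_r + Q_w)
= (18.7×8.72 + 1.89×1.65)/(18.7 + 1.89) = 166.2/20.59 = 8.071 mg/L.

8.07 mg/L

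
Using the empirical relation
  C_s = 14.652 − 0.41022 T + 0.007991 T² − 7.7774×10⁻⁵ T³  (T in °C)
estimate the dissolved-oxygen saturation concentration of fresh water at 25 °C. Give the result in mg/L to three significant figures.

C_s = 14.652 − 0.41022×25 + 0.007991×25² − 7.7774×10⁻⁵×25³ = 8.176 mg/L.

C_s ≈ 8.18 mg/L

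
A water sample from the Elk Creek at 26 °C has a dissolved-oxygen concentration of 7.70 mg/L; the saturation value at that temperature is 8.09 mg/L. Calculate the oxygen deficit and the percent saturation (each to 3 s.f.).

D = C_s − C = 8.09 − 7.70 = 0.390 mg/L.
% saturation = 7.70/8.09 × 100 = 95.2 %.

D ≈ 0.390 mg/L; 95.2 % saturation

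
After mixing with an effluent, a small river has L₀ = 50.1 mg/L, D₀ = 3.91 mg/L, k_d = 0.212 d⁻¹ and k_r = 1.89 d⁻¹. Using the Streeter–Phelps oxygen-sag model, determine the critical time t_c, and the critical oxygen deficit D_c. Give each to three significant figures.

At the critical point dD/dt = 0, so k_d L₀ e^(−k_d t) = k_r D. Substituting D(t) from the Streeter–Phelps equation and solving for t gives
t_c = ln[(k_r/k_d)(1 − D₀(k_r−k_d)/(k_d L₀))] / (k_r−k_d).
Here k_r−k_d = 1.678 d⁻¹ and 1 − D₀(k_r−k_d)/(k_d L₀) = 1 − 3.91×1.678/(0.212×50.1) = 0.3823, so
t_c = ln(8.915 × 0.3823) / 1.678 = 1.226 / 1.678 = 0.7307 d.
D_c = (k_d/k_r) L₀ e^(−k_d t_c) = (0.212/1.89) × 50.1 × e^(−0.212×0.7307) = 0.1122 × 50.1 × 0.8565 = 4.813 mg/L.

t_c ≈ 0.731 d; D_c ≈ 4.81 mg/L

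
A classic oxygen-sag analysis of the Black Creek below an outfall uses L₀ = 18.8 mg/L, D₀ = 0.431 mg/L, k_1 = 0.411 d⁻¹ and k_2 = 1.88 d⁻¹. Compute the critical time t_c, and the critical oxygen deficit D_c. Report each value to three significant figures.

t_c ≈ 0.977 d; D_c ≈ 2.75 mg/L

At the critical point dD/dt = 0, so k_1 L₀ e^(−k_1 t) = k_2 D. Substituting D(t) from the Streeter–Phelps equation and solving for t gives
t_c = ln[(k_2/k_1)(1 − D₀(k_2−k_1)/(k_1 L₀))] / (k_2−k_1).
Here k_2−k_1 = 1.469 d⁻¹ and 1 − D₀(k_2−k_1)/(k_1 L₀) = 1 − 0.431×1.469/(0.411×18.8) = 0.9181, so
t_c = ln(4.574 × 0.9181) / 1.469 = 1.435 / 1.469 = 0.9768 d.
L(t_c) = L₀ e^(−k_1 t_c) = 18.8 × 0.6693 = 12.58 mg/L, and at the critical point k_2 D_c = k_1 L, so D_c = (0.411/1.88) × 12.58 = 2.751 mg/L.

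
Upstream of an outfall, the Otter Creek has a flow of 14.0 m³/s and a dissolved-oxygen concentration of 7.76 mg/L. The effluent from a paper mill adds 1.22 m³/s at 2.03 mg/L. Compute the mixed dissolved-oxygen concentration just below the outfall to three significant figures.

Flow-weighted mixing: C = (Q_r C_r + Q_w C_w)/(Q_r + Q_w)
= (14.0×7.76 + 1.22×2.03)/(14.0 + 1.22) = 111.1/15.22 = 7.301 mg/L.

7.30 mg/L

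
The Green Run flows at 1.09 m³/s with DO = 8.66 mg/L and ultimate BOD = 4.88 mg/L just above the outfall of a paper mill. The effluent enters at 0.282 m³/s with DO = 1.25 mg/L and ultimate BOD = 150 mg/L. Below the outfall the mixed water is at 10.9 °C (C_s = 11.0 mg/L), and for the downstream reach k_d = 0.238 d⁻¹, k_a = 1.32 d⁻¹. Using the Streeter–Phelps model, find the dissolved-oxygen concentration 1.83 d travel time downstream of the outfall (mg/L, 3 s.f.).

DO ≈ 6.40 mg/L

Mixed DO = (1.09×8.66 + 0.282×1.25)/(1.09+0.282) = 9.792/1.372 = 7.137 mg/L.
Mixed L₀ = (1.09×4.88 + 0.282×150)/(1.372) = 47.62/1.372 = 34.71 mg/L.
Initial deficit D₀ = C_s − DO₀ = 11.0 − 7.137 = 3.863 mg/L.
D(1.83) = [0.238×34.71/(1.32−0.238)](e^(−0.238×1.83) − e^(−1.32×1.83)) + 3.863 e^(−1.32×1.83)
= 7.634 × (0.6469 − 0.08931) + 3.863 × 0.08931 = 4.602 mg/L.
DO = 11.0 − 4.602 = 6.398 mg/L.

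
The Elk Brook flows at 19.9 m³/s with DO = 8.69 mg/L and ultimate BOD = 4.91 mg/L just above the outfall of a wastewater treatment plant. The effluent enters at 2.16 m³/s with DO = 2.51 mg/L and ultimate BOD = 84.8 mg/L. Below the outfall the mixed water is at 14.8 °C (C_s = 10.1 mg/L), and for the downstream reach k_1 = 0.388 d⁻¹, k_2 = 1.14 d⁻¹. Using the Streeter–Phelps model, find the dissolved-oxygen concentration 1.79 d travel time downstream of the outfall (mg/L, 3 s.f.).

Mixed DO = (19.9×8.69 + 2.16×2.51)/(19.9+2.16) = 178.4/22.06 = 8.085 mg/L.
Mixed L₀ = (19.9×4.91 + 2.16×84.8)/(22.06) = 280.9/22.06 = 12.73 mg/L.
Initial deficit D₀ = C_s − DO₀ = 10.1 − 8.085 = 2.015 mg/L.
D(1.79) = [0.388×12.73/(1.14−0.388)](e^(−0.388×1.79) − e^(−1.14×1.79)) + 2.015 e^(−1.14×1.79)
= 6.569 × (0.4993 − 0.1300) + 2.015 × 0.1300 = 2.688 mg/L.
DO = 10.1 − 2.688 = 7.412 mg/L.

DO ≈ 7.41 mg/L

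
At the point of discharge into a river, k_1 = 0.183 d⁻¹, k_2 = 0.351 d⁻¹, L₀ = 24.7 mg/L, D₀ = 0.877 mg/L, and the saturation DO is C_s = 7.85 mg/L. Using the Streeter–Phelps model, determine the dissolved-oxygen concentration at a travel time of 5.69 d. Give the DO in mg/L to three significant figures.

DO ≈ 1.88 mg/L

k_1 L₀/(k_2−k_1) = 0.183×24.7/(0.351−0.183) = 4.520/0.1680 = 26.91 mg/L.
e^(−k_1 t) = e^(−0.183×5.690) = 0.3530; e^(−k_2 t) = e^(−0.351×5.690) = 0.1357.
D = 26.91 × (0.3530 − 0.1357) + 0.877 × 0.1357 = 5.846 + 0.1190 = 5.965 mg/L.
DO = C_s − D = 7.85 − 5.965 = 1.885 mg/L.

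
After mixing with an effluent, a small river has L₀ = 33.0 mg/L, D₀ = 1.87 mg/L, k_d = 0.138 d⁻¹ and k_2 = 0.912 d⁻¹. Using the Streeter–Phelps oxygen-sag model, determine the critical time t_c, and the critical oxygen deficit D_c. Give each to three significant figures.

t_c = [1/(k_2−k_d)] ln[(k_2/k_d)(1 − D₀(k_2−k_d)/(k_d L₀))]
= [1/(0.912−0.138)] ln[(0.912/0.138)(1 − 1.87×0.7740/(0.138×33.0))]
= (1/0.7740) ln[6.609 × 0.6822] = 1.292 × ln(4.508) = 1.292 × 1.506 = 1.946 d.
L(t_c) = L₀ e^(−k_d t_c) = 33.0 × 0.7645 = 25.23 mg/L, and at the critical point k_2 D_c = k_d L, so D_c = (0.138/0.912) × 25.23 = 3.818 mg/L.

t_c ≈ 1.95 d; D_c ≈ 3.82 mg/L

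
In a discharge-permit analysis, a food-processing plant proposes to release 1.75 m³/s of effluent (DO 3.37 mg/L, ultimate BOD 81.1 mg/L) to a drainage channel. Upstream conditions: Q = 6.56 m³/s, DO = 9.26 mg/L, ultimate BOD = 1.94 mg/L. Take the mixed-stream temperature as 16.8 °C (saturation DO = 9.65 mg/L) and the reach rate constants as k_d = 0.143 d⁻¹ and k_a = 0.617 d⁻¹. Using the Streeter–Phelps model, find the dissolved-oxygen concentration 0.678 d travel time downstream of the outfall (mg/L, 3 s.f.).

DO ≈ 7.18 mg/L

Mixed DO = (6.56×9.26 + 1.75×3.37)/(6.56+1.75) = 66.64/8.310 = 8.020 mg/L.
Mixed L₀ = (6.56×1.94 + 1.75×81.1)/(8.310) = 154.7/8.310 = 18.61 mg/L.
Initial deficit D₀ = C_s − DO₀ = 9.65 − 8.020 = 1.630 mg/L.
D(0.678) = [0.143×18.61/(0.617−0.143)](e^(−0.143×0.678) − e^(−0.617×0.678)) + 1.630 e^(−0.617×0.678)
= 5.614 × (0.9076 − 0.6581) + 1.630 × 0.6581 = 2.474 mg/L.
DO = 9.65 − 2.474 = 7.176 mg/L.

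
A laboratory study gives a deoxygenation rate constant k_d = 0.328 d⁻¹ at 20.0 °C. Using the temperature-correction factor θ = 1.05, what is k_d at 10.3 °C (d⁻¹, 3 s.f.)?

k_d(T₂) = k_d(T₁) · θ^(T₂−T₁) = 0.328 × 1.05^(10.3−20.0)
= 0.328 × 1.05^-9.70 = 0.328 × 0.6230 = 0.2043 d⁻¹.

k_d ≈ 0.204 d⁻¹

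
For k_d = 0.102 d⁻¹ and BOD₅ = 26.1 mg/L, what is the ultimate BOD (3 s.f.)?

L₀ ≈ 65.3 mg/L

BOD₅ = L₀(1 − e^(−5k_d)) ⇒ L₀ = BOD₅ / (1 − e^(−5×0.102))
= 26.1 / (1 − 0.6005) = 26.1 / 0.3995 = 65.33 mg/L.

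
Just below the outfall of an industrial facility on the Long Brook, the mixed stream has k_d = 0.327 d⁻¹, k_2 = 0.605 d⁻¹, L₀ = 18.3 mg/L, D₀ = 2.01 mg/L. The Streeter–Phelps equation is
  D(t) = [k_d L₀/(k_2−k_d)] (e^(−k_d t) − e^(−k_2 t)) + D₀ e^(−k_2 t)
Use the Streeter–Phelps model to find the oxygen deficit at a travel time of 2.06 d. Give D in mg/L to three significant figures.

D ≈ 5.36 mg/L

k_d L₀/(k_2−k_d) = 0.327×18.3/(0.605−0.327) = 5.984/0.2780 = 21.53 mg/L.
e^(−k_d t) = e^(−0.327×2.060) = 0.5099; e^(−k_2 t) = e^(−0.605×2.060) = 0.2876.
D = 21.53 × (0.5099 − 0.2876) + 2.01 × 0.2876 = 4.785 + 0.5780 = 5.363 mg/L.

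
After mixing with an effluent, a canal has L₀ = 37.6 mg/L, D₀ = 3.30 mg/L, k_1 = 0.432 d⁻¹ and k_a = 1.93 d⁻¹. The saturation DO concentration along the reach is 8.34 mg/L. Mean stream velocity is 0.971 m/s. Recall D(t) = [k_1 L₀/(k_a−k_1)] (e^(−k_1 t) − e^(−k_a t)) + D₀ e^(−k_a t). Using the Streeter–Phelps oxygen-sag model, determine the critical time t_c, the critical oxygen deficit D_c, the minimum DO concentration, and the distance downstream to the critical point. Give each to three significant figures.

t_c ≈ 0.757 d; D_c ≈ 6.07 mg/L; min DO ≈ 2.27 mg/L; x_c ≈ 63.5 km

t_c = [1/(k_a−k_1)] ln[(k_a/k_1)(1 − D₀(k_a−k_1)/(k_1 L₀))]
= [1/(1.93−0.432)] ln[(1.93/0.432)(1 − 3.30×1.498/(0.432×37.6))]
= (1/1.498) ln[4.468 × 0.6957] = 0.6676 × ln(3.108) = 0.6676 × 1.134 = 0.7570 d.
L(t_c) = L₀ e^(−k_1 t_c) = 37.6 × 0.7211 = 27.11 mg/L, and at the critical point k_a D_c = k_1 L, so D_c = (0.432/1.93) × 27.11 = 6.069 mg/L.
Minimum DO = C_s − D_c = 8.34 − 6.069 = 2.271 mg/L.
x_c = v t_c = 0.971 m/s × 0.7570 d × 86400 s/d = 63510 m ≈ 63.5 km.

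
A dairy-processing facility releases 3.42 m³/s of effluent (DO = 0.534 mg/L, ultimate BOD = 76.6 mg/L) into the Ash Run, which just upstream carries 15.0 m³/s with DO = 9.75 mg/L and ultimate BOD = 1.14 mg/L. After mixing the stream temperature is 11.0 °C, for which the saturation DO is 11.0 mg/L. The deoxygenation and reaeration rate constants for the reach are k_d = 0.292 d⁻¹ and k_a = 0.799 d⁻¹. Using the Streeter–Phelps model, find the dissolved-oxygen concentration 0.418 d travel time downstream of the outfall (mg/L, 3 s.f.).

DO ≈ 7.40 mg/L

Mixed DO = (15.0×9.75 + 3.42×0.534)/(15.0+3.42) = 148.1/18.42 = 8.039 mg/L.
Mixed L₀ = (15.0×1.14 + 3.42×76.6)/(18.42) = 279.1/18.42 = 15.15 mg/L.
Initial deficit D₀ = C_s − DO₀ = 11.0 − 8.039 = 2.961 mg/L.
D(0.418) = [0.292×15.15/(0.799−0.292)](e^(−0.292×0.418) − e^(−0.799×0.418)) + 2.961 e^(−0.799×0.418)
= 8.726 × (0.8851 − 0.7161) + 2.961 × 0.7161 = 3.595 mg/L.
DO = 11.0 − 3.595 = 7.405 mg/L.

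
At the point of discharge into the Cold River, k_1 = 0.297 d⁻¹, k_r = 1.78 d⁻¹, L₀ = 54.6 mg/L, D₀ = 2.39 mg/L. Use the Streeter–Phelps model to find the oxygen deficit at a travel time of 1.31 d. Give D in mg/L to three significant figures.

D ≈ 6.58 mg/L

k_1 L₀/(k_r−k_1) = 0.297×54.6/(1.78−0.297) = 16.22/1.483 = 10.93 mg/L.
e^(−k_1 t) = e^(−0.297×1.310) = 0.6777; e^(−k_r t) = e^(−1.78×1.310) = 0.09712.
D = 10.93 × (0.6777 − 0.09712) + 2.39 × 0.09712 = 6.348 + 0.2321 = 6.580 mg/L.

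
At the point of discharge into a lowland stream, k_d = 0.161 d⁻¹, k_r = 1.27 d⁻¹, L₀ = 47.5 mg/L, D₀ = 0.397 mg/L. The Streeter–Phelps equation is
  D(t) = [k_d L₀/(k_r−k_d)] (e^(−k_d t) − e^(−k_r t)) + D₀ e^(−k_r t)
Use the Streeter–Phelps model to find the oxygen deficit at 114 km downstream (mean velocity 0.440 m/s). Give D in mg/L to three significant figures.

D ≈ 4.11 mg/L

Travel time t = x/v = 114 km / (0.440 m/s) = 114000 m / 0.440 m/s = 259100 s = 2.999 d.
k_d L₀/(k_r−k_d) = 0.161×47.5/(1.27−0.161) = 7.647/1.109 = 6.896 mg/L.
e^(−k_d t) = e^(−0.161×2.999) = 0.6171; e^(−k_r t) = e^(−1.27×2.999) = 0.02218.
D = 6.896 × (0.6171 − 0.02218) + 0.397 × 0.02218 = 4.102 + 0.008807 = 4.111 mg/L.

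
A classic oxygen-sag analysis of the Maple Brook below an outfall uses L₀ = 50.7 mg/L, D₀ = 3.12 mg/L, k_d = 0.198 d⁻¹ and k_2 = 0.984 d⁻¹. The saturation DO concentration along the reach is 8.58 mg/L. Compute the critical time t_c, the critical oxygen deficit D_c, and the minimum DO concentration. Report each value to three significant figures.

With k_2/k_d = 4.970 and 1 − D₀(k_2−k_d)/(k_d L₀) = 0.7557,
t_c = ln(4.970 × 0.7557) / (0.984 − 0.198) = ln(3.756) / 0.7860 = 1.323/0.7860 = 1.684 d.
D_c = (k_d/k_2) L₀ e^(−k_d t_c) = (0.198/0.984) × 50.7 × e^(−0.198×1.684) = 0.2012 × 50.7 × 0.7165 = 7.310 mg/L.
Minimum DO = C_s − D_c = 8.58 − 7.310 = 1.270 mg/L.

t_c ≈ 1.68 d; D_c ≈ 7.31 mg/L; min DO ≈ 1.27 mg/L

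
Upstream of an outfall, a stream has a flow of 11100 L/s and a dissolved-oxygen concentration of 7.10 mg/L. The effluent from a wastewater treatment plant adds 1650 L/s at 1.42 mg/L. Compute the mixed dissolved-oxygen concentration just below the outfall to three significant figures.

6.36 mg/L

Flow-weighted mixing: C = (Q_r C_r + Q_w C_w)/(Q_r + Q_w)
= (11100×7.10 + 1650×1.42)/(11100 + 1650) = 81150/12750 = 6.365 mg/L.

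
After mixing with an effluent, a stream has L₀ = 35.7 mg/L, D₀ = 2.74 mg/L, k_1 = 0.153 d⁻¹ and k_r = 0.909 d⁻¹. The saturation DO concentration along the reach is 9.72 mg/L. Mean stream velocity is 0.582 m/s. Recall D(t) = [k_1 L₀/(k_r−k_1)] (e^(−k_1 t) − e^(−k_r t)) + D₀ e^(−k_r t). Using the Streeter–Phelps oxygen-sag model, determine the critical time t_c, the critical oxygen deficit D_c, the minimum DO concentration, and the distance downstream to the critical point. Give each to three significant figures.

t_c = [1/(k_r−k_1)] ln[(k_r/k_1)(1 − D₀(k_r−k_1)/(k_1 L₀))]
= [1/(0.909−0.153)] ln[(0.909/0.153)(1 − 2.74×0.7560/(0.153×35.7))]
= (1/0.7560) ln[5.941 × 0.6208] = 1.323 × ln(3.688) = 1.323 × 1.305 = 1.726 d.
L(t_c) = L₀ e^(−k_1 t_c) = 35.7 × 0.7679 = 27.41 mg/L, and at the critical point k_r D_c = k_1 L, so D_c = (0.153/0.909) × 27.41 = 4.614 mg/L.
Minimum DO = C_s − D_c = 9.72 − 4.614 = 5.106 mg/L.
x_c = v t_c = 0.582 m/s × 1.726 d × 86400 s/d = 86810 m ≈ 86.8 km.

t_c ≈ 1.73 d; D_c ≈ 4.61 mg/L; min DO ≈ 5.11 mg/L; x_c ≈ 86.8 km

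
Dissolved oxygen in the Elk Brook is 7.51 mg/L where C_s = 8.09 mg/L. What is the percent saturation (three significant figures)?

92.8 % saturation

% saturation = C/C_s × 100 = 7.51/8.09 × 100 = 92.8 %.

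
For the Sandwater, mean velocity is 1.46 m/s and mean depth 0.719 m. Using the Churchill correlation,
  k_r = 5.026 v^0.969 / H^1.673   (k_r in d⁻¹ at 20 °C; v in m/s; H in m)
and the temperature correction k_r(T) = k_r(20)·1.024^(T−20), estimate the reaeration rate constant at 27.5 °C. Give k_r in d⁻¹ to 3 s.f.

k_r ≈ 15.0 d⁻¹

k_r(20) = 5.026 × 1.46^0.969 / 0.719^1.673 = 5.026 × 1.443 / 0.5758 = 12.59 d⁻¹.
k_r(27.5) = 12.59 × 1.024^(27.5−20) = 12.59 × 1.195 = 15.05 d⁻¹.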